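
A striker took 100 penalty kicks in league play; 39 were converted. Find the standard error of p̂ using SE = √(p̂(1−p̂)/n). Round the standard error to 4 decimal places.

With x = 39 successes in n = 100, p̂ = 0.39000.
p̂(1−p̂) = 0.237900.
SE = √(0.237900/100) = √0.002379000 = 0.0488.

SE = 0.0488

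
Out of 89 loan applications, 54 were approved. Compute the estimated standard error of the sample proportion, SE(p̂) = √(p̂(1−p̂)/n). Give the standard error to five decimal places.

SE = 0.05178

With x = 54 successes in n = 89, p̂ = 0.60674.
p̂(1−p̂) = 0.60674·0.39326 = 0.238607.
SE = √(0.238607/89) = √0.002680978 = 0.05178.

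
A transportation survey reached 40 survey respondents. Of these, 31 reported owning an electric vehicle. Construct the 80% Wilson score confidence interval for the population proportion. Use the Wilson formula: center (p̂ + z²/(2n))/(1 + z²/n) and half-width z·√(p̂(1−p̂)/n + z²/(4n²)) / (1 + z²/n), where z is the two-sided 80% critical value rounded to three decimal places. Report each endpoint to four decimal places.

Here p̂ = 31/40 = 0.77500 and z = 1.282 (z² = 1.643524).
1 + z²/n = 1.041088.
Adjusted center: (0.77500 + z²/(2n))/1.041088 = 0.76415.
Radicand: p̂(1−p̂)/n + z²/(4n²) = 0.004359375 + 0.000256801 = 0.004616176.
Half-width = z·√(radicand)/denom = 1.282·0.067942/1.041088 = 0.08366.
Interval: 0.76415 ± 0.08366 → (0.6805, 0.8478).

(0.6805, 0.8478)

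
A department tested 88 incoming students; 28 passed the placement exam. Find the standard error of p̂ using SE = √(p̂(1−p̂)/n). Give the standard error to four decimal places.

With x = 28 successes in n = 88, p̂ = 0.31818.
p̂(1−p̂) = 0.31818·0.68182 = 0.216941.
SE = √(0.216941/88) = 0.0497.

SE = 0.0497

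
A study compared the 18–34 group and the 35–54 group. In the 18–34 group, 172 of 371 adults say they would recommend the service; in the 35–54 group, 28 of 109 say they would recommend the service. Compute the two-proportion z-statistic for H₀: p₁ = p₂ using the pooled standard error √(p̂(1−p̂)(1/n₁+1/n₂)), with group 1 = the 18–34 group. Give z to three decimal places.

z = 3.849

Sample proportions: p̂₁ = 172/371 = 0.46361 and p̂₂ = 28/109 = 0.25688.
Pooled p̂ = (172+28)/(371+109) = 200/480 = 0.41667.
Pooled SE = √[0.2430556·0.01186973] ≈ 0.053712.
z = (p̂₁ − p̂₂)/SE = (0.46361 − 0.25688)/0.053712 = 0.20673/0.053712 = 3.849.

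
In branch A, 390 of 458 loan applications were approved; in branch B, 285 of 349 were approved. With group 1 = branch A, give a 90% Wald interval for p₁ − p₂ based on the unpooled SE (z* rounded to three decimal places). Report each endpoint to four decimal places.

(-0.0088, 0.0786)

p̂₁ = 390/458 = 0.85153, p̂₂ = 285/349 = 0.81662; p̂₁ − p̂₂ = 0.03491.
SE = √(0.000276043 + 0.000429090) = √0.000705133 = 0.026554.
For 90% confidence, z* = 1.645. Margin = 1.645·0.026554 = 0.04368.
Interval: 0.03491 ± 0.04368 → (-0.0088, 0.0786).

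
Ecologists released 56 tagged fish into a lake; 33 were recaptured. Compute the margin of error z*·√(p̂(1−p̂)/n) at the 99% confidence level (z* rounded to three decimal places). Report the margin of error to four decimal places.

ME = 0.1693

p̂ = 33/56 = 0.58929.
SE(p̂) = √(0.58929·0.41071/56) = 0.065741.
The 99% critical value is z* = 2.576.
So ME = 0.1693.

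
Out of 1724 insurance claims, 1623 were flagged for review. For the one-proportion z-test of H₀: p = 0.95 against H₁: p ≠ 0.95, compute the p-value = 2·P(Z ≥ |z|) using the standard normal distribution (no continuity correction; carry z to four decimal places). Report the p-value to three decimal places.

p-value = 0.102

Sample proportion p̂ = 1623/1724 = 0.94142.
SE₀ = √(0.95·0.05/1724) = 0.005249.
z = (p̂ − p₀)/SE = (1623/1724 − 0.95)/0.005249 ≈ -1.6355.
p-value = 2·P(Z ≥ |z|) with z = -1.6355 → 0.102.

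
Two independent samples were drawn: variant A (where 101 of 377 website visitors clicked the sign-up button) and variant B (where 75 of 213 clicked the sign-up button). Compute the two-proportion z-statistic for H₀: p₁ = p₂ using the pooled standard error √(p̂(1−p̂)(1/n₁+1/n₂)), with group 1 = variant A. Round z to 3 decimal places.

z = -2.147

p̂₁ = 101/377 = 0.26790, p̂₂ = 75/213 = 0.35211.
Pooling: p̂ = 176/590 = 0.29831.
Pooled SE = √[0.2093192·0.00734736] ≈ 0.039217.
z = (p̂₁ − p̂₂)/SE = (0.26790 − 0.35211)/0.039217 = -0.08421/0.039217 = -2.147.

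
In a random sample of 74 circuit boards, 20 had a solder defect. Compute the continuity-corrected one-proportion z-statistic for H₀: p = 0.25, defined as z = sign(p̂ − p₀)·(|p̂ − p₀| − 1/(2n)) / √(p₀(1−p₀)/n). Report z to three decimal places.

z = 0.268

Sample proportion p̂ = 20/74 = 0.27027. p̂ − p₀ = 0.020270.
Continuity correction 1/(2n) = 1/148 = 0.006757.
Corrected numerator: |0.020270| − 0.006757 = 0.013513.
SE₀ = √(0.25·0.75/74) = 0.050337.
z = (+)0.013513/0.050337 = 0.268.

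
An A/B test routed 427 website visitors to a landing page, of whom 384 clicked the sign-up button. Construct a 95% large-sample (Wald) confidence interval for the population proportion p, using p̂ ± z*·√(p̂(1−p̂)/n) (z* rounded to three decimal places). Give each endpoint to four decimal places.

(0.8708, 0.9278)

The sample proportion is 384/427 = 0.89930.
Standard error of p̂: √(0.090562/427) = √0.000212088 = 0.014563.
For 95% confidence, z* = 1.960.
Margin = 1.960·0.014563 = 0.02854.
CI: 0.89930 ± 0.02854 = (0.8708, 0.9278).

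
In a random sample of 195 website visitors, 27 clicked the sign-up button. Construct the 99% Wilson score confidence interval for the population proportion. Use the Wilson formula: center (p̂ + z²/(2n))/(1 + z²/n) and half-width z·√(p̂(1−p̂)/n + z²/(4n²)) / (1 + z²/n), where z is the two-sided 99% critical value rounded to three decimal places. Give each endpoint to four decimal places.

(0.0866, 0.2141)

Here p̂ = 27/195 = 0.13846 and z = 2.576 (z² = 6.635776).
1 + z²/n = 1.034030.
Adjusted center: (0.13846 + z²/(2n))/1.034030 = 0.15036.
Radicand: p̂(1−p̂)/n + z²/(4n²) = 0.000611743 + 0.000043628 = 0.000655371.
Half-width = 2.576·√0.000655371/1.034030 = 0.06378.
So the interval runs from 0.0866 to 0.2141.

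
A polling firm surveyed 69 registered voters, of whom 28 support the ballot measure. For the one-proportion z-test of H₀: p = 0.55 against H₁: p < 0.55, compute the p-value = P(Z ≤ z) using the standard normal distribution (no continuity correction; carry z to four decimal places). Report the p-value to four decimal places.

p-value = 0.0080

The sample proportion is 28/69 = 0.40580.
Under H₀, SE = √(p₀(1−p₀)/n) = √(0.55·0.45/69) = √0.003586957 = 0.059891.
Test statistic (full precision, shown to 4 dp): z = (28/69 − 0.55)/SE₀ ≈ -2.4077.
From the standard normal, P(Z ≤ z) = 0.0080.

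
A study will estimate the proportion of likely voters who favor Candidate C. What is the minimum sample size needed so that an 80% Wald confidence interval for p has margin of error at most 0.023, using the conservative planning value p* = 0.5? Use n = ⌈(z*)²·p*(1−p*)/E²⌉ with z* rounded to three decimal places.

n = 777

z* = 1.282 at the 80% level.
p*(1−p*) = 0.50·0.50 = 0.2500.
(z*)²·p*(1−p*)/E² = 1.643524·0.2500/0.000529 = 776.713.
⌈776.713⌉ = 777.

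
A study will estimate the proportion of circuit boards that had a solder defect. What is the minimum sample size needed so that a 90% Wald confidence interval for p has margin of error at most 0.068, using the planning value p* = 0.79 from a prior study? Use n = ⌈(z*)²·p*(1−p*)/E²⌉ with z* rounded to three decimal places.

n = 98

The 90% critical value is z* = 1.645.
p*(1−p*) = 0.1659.
Required n before rounding: 2.706025 × 0.1659 / 0.068² = 97.087.
Rounding up, n = 98.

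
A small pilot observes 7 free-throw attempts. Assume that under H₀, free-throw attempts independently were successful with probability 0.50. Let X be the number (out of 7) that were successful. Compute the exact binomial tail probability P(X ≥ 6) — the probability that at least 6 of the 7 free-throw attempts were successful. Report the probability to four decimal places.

X ~ Binomial(n=7, p=0.50).
P(X ≥ 6) = C(7,6)·0.50^6·0.50^1 + C(7,7)·0.50^7·0.50^0.
= 0.054688 + 0.007812 = 0.0625.

P = 0.0625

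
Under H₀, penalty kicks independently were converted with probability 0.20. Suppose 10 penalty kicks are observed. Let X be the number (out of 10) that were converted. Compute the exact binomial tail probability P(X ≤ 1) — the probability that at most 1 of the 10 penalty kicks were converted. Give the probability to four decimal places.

P = 0.3758

X ~ Binomial(n=10, p=0.20).
P(X ≤ 1) = C(10,0)·0.20^0·0.80^10 + C(10,1)·0.20^1·0.80^9.
= 0.107374 + 0.268435 = 0.3758.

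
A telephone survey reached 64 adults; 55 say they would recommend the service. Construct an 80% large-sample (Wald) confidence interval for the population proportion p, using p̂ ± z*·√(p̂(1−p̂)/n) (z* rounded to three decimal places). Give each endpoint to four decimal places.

(0.8037, 0.9151)

Sample proportion p̂ = 55/64 = 0.85938.
Standard error of p̂: √(0.120850/64) = √0.001888275 = 0.043454.
The 80% critical value is z* = 1.282.
Margin = 1.282·0.043454 = 0.05571.
So the interval runs from 0.8037 to 0.9151.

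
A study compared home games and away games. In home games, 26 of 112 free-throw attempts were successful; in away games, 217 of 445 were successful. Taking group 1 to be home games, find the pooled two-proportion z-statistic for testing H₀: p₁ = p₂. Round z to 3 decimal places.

p̂₁ = 26/112 = 0.23214, p̂₂ = 217/445 = 0.48764.
Pooled p̂ = (26+217)/(112+445) = 243/557 = 0.43627.
Pooled SE = √[0.2459379·0.01117576] ≈ 0.052427.
z = (p̂₁ − p̂₂)/SE = (0.23214 − 0.48764)/0.052427 = -0.25550/0.052427 = -4.873.

z = -4.873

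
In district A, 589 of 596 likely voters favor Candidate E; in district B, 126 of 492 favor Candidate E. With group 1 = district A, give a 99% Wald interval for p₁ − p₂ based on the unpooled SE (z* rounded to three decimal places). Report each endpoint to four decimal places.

p̂₁ = 0.98826, p̂₂ = 0.25610, so the observed difference is 0.73216.
Unpooled SE = √(p̂₁(1−p̂₁)/n₁ + p̂₂(1−p̂₂)/n₂) = √(0.000019475 + 0.000387219) = 0.020167.
z* = 2.576 at the 99% level. Margin = 2.576·0.020167 = 0.05195.
CI: 0.73216 ± 0.05195 = (0.6802, 0.7841).

(0.6802, 0.7841)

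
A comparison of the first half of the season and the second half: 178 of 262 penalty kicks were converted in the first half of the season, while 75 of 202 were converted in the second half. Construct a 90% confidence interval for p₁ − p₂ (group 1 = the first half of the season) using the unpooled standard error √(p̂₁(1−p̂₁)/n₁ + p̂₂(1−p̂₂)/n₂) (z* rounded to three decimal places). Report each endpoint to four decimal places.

(0.2348, 0.3814)

p̂₁ = 178/262 = 0.67939, p̂₂ = 75/202 = 0.37129; p̂₁ − p̂₂ = 0.30810.
SE = √(0.000831372 + 0.001155609) = √0.001986981 = 0.044576.
For 90% confidence, z* = 1.645. Margin = 1.645·0.044576 = 0.07333.
Interval: 0.30810 ± 0.07333 → (0.2348, 0.3814).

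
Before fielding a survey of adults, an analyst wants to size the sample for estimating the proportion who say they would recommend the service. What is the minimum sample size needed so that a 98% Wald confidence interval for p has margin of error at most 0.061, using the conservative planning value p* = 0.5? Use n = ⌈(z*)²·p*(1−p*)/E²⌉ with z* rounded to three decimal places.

z* = 2.326 at the 98% level.
p*(1−p*) = 0.2500.
(z*)²·p*(1−p*)/E² = 5.410276·0.2500/0.003721 = 363.496.
⌈363.496⌉ = 364.

n = 364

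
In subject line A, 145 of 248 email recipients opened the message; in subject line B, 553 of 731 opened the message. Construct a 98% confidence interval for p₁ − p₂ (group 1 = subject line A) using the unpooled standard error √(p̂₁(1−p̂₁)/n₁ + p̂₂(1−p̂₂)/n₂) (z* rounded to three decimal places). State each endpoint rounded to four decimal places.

p̂₁ = 0.58468, p̂₂ = 0.75650, so the observed difference is -0.17182.
Unpooled SE = √(p̂₁(1−p̂₁)/n₁ + p̂₂(1−p̂₂)/n₂) = √(0.000979152 + 0.000251996) = 0.035088.
For 98% confidence, z* = 2.326. Margin of error = 0.08161.
Interval: -0.17182 ± 0.08161 → (-0.2534, -0.0902).

(-0.2534, -0.0902)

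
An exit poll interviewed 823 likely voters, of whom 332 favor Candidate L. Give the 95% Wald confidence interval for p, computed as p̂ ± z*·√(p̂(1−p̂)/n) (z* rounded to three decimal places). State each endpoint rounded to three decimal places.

(0.370, 0.437)

The sample proportion is 332/823 = 0.40340.
SE = √(p̂(1−p̂)/n) = √(0.240669/823) = 0.017101.
The 95% critical value is z* = 1.960.
Margin of error: 1.960 × 0.017101 = 0.03352.
So the interval runs from 0.370 to 0.437.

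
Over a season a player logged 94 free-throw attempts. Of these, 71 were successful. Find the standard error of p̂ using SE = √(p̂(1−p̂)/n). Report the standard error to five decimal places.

SE = 0.04434

The sample proportion is 71/94 = 0.75532.
p̂(1−p̂) = 0.75532·0.24468 = 0.184812.
SE = √(0.184812/94) = 0.04434.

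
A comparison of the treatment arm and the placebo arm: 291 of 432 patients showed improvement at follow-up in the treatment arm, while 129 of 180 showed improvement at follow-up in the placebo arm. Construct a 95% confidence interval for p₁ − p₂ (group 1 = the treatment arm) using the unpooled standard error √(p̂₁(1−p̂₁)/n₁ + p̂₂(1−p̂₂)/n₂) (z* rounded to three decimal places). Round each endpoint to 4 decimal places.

(-0.1224, 0.0362)

p̂₁ = 0.67361, p̂₂ = 0.71667, so the observed difference is -0.04306.
SE = √(0.000508933 + 0.001128086) = √0.001637019 = 0.040460.
For 95% confidence, z* = 1.960. Margin of error = 0.07930.
So the interval runs from -0.1224 to 0.0362.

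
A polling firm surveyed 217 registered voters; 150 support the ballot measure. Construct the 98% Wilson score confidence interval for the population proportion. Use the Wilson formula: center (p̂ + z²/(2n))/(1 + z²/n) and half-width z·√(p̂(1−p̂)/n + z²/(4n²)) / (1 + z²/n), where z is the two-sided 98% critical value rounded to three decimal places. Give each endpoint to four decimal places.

(0.6144, 0.7588)

p̂ = 150/217 = 0.69124; z = 2.326, so z² = 5.410276.
Denominator 1 + z²/n = 1 + 5.410276/217 = 1.024932.
Center = (0.69124 + 0.012466)/1.024932 = 0.68659.
Radicand: p̂(1−p̂)/n + z²/(4n²) = 0.000983528 + 0.000028724 = 0.001012252.
Half-width = 2.326·√0.001012252/1.024932 = 0.07220.
Interval: 0.68659 ± 0.07220 → (0.6144, 0.7588).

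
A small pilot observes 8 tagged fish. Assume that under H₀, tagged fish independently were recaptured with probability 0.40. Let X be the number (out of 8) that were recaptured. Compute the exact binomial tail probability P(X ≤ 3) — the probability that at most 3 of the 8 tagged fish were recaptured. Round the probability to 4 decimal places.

P = 0.5941

X ~ Binomial(n=8, p=0.40).
P(X ≤ 3) = C(8,0)·0.40^0·0.60^8 + C(8,1)·0.40^1·0.60^7 + C(8,2)·0.40^2·0.60^6 + C(8,3)·0.40^3·0.60^5.
= 0.016796 + 0.089580 + 0.209019 + 0.278692 = 0.5941.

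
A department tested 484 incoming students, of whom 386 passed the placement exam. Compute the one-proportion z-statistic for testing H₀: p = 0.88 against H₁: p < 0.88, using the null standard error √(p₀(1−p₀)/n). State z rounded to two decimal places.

z = -5.58

p̂ = 386/484 = 0.79752.
SE₀ = √(0.88·0.12/484) = 0.014771.
z = (0.79752 − 0.88)/0.014771 = -0.08248/0.014771 = -5.58.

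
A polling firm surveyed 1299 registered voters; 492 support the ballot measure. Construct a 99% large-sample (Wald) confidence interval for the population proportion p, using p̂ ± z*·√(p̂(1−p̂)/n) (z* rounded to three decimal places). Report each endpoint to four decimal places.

(0.3441, 0.4134)

With x = 492 successes in n = 1299, p̂ = 0.37875.
SE = √(p̂(1−p̂)/n) = √(0.235299/1299) = 0.013459.
For 99% confidence, z* = 2.576.
Margin = 2.576·0.013459 = 0.03467.
So the interval runs from 0.3441 to 0.4134.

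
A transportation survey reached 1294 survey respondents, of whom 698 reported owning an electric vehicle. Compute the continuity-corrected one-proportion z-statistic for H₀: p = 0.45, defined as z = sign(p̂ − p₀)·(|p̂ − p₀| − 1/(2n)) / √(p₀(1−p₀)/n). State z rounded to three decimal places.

With x = 698 successes in n = 1294, p̂ = 0.53941. p̂ − p₀ = 0.089413.
Continuity correction 1/(2n) = 1/2588 = 0.000386.
Corrected numerator: |0.089413| − 0.000386 = 0.089027.
Null standard error: √(0.45·0.55/1294) = √0.000191267 = 0.013830.
z = (+)0.089027/0.013830 = 6.437.

z = 6.437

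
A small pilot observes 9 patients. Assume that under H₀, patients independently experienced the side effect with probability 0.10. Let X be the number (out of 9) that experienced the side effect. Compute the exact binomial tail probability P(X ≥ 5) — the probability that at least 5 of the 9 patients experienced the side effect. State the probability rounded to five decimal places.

P = 0.00089

X ~ Binomial(n=9, p=0.10).
P(X ≥ 5) = Σ_{j=5}^{9} C(9,j)·0.10^j·0.90^{9−j}.
= 0.000827 + 0.000061 + 0.000003 + 0.000000 + 0.000000 = 0.00089.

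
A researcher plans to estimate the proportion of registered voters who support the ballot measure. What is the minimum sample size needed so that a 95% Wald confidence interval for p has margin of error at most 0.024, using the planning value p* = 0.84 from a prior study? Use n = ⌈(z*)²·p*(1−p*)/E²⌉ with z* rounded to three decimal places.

For 95% confidence, z* = 1.960.
p*(1−p*) = 0.1344.
(z*)²·p*(1−p*)/E² = 3.841600·0.1344/0.000576 = 896.373.
Rounding up, n = 897.

n = 897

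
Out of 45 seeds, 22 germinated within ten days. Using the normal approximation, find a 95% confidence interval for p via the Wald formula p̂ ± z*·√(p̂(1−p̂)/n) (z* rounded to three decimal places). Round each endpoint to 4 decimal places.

With x = 22 successes in n = 45, p̂ = 0.48889.
SE = √(p̂(1−p̂)/n) = √(0.249877/45) = 0.074517.
For 95% confidence, z* = 1.960.
Margin of error: 1.960 × 0.074517 = 0.14605.
So the interval runs from 0.3428 to 0.6349.

(0.3428, 0.6349)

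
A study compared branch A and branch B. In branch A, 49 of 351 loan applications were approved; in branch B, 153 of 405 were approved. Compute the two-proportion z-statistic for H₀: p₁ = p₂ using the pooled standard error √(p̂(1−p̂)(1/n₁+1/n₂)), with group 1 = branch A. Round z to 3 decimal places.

z = -7.381

p̂₁ = 49/351 = 0.13960, p̂₂ = 153/405 = 0.37778.
Pooled p̂ = (49+153)/(351+405) = 202/756 = 0.26720.
Pooled SE = √[0.1958022·0.00531814] ≈ 0.032269.
z = -0.23818/0.032269 = -7.381.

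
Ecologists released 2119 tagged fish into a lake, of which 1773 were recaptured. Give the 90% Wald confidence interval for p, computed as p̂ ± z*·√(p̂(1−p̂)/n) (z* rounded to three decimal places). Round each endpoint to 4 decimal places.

(0.8235, 0.8499)

With x = 1773 successes in n = 2119, p̂ = 0.83672.
SE(p̂) = √(0.83672·0.16328/2119) = 0.008030.
The 90% critical value is z* = 1.645.
Margin of error: 1.645 × 0.008030 = 0.01321.
So the interval runs from 0.8235 to 0.8499.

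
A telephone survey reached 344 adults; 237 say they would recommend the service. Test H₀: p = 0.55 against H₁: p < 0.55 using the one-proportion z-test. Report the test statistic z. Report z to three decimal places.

z = 5.180

Sample proportion p̂ = 237/344 = 0.68895.
Under H₀, SE = √(p₀(1−p₀)/n) = √(0.55·0.45/344) = √0.000719477 = 0.026823.
Test statistic: z = 0.13895/0.026823 = 5.180.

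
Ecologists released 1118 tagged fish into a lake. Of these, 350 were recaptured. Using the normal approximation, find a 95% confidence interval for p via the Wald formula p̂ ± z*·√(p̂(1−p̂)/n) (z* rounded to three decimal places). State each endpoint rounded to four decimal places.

(0.2859, 0.3402)

With x = 350 successes in n = 1118, p̂ = 0.31306.
SE = √(p̂(1−p̂)/n) = √(0.215053/1118) = 0.013869.
z* = 1.960 at the 95% level.
Margin = 1.960·0.013869 = 0.02718.
Interval: 0.31306 ± 0.02718 → (0.2859, 0.3402).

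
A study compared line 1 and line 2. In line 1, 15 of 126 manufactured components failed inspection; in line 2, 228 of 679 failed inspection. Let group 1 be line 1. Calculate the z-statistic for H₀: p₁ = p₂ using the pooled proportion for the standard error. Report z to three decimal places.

Sample proportions: p̂₁ = 15/126 = 0.11905 and p̂₂ = 228/679 = 0.33579.
Pooled p̂ = (15+228)/(126+679) = 243/805 = 0.30186.
SE = √[p̂(1−p̂)(1/n₁+1/n₂)] = √[0.30186·0.69814·(1/126+1/679)] ≈ 0.044530.
z = -0.21674/0.044530 = -4.867.

z = -4.867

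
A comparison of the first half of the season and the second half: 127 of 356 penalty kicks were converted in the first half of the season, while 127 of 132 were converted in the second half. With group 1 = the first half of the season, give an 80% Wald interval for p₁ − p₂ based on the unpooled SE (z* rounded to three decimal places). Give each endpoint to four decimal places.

(-0.6443, -0.5665)

p̂₁ = 0.35674, p̂₂ = 0.96212, so the observed difference is -0.60538.
SE = √(0.000644598 + 0.000276091) = √0.000920689 = 0.030343.
For 80% confidence, z* = 1.282. Margin = 1.282·0.030343 = 0.03890.
So the interval runs from -0.6443 to -0.5665.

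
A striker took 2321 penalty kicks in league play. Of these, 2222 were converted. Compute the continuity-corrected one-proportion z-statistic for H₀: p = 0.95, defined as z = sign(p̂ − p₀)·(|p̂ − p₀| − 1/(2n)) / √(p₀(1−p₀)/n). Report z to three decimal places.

Sample proportion p̂ = 2222/2321 = 0.95735. p̂ − p₀ = 0.007346.
Continuity correction 1/(2n) = 1/4642 = 0.000215.
Corrected numerator: |0.007346| − 0.000215 = 0.007131.
Null standard error: √(0.95·0.05/2321) = √0.000020465 = 0.004524.
z = +0.007131/0.004524 = 1.576.

z = 1.576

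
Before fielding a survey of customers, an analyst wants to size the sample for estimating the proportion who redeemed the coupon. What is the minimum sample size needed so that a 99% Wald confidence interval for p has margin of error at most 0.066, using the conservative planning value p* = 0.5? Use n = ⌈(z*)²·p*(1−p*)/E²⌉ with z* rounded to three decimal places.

n = 381

For 99% confidence, z* = 2.576.
p*(1−p*) = 0.2500.
Required n before rounding: 6.635776 × 0.2500 / 0.066² = 380.841.
⌈380.841⌉ = 381.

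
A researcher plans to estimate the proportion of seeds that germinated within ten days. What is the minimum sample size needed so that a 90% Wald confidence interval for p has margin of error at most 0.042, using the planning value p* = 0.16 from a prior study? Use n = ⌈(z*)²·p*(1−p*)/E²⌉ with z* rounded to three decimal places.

n = 207

For 90% confidence, z* = 1.645.
p*(1−p*) = 0.16·0.84 = 0.1344.
Required n before rounding: 2.706025 × 0.1344 / 0.042² = 206.173.
Rounding up, n = 207.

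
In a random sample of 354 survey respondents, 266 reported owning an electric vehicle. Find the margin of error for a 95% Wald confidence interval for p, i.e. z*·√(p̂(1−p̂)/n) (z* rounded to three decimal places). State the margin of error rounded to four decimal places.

Sample proportion p̂ = 266/354 = 0.75141.
Standard error of p̂: √(0.186792/354) = √0.000527660 = 0.022971.
The 95% critical value is z* = 1.960.
So ME = 0.0450.

ME = 0.0450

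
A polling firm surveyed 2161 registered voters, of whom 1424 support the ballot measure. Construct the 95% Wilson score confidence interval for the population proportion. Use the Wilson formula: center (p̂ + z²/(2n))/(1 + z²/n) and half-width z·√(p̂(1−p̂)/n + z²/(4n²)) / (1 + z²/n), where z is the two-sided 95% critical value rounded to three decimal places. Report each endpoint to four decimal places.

(0.6387, 0.6786)

Here p̂ = 1424/2161 = 0.65895 and z = 1.960 (z² = 3.841600).
Denominator 1 + z²/n = 1 + 3.841600/2161 = 1.001778.
Adjusted center: (0.65895 + z²/(2n))/1.001778 = 0.65867.
Radicand: p̂(1−p̂)/n + z²/(4n²) = 0.000103995 + 0.000000206 = 0.000104201.
Half-width = 1.960·√0.000104201/1.001778 = 0.01997.
So the interval runs from 0.6387 to 0.6786.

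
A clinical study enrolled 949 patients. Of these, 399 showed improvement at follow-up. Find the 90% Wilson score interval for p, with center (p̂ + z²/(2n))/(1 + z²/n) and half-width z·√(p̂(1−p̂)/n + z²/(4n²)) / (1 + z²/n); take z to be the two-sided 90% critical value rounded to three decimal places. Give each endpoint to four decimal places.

(0.3943, 0.4470)

Here p̂ = 399/949 = 0.42044 and z = 1.645 (z² = 2.706025).
Denominator 1 + z²/n = 1 + 2.706025/949 = 1.002851.
Center = (0.42044 + 0.001426)/1.002851 = 0.42067.
Radicand: p̂(1−p̂)/n + z²/(4n²) = 0.000256766 + 0.000000751 = 0.000257517.
Half-width = z·√(radicand)/denom = 1.645·0.016047/1.002851 = 0.02632.
CI: 0.42067 ± 0.02632 = (0.3943, 0.4470).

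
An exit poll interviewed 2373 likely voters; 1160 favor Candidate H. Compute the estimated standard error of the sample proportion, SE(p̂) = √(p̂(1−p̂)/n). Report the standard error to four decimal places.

Sample proportion p̂ = 1160/2373 = 0.48883.
p̂(1−p̂) = 0.48883·0.51117 = 0.249875.
Dividing by n and taking the root: √0.000105299 = 0.0103.

SE = 0.0103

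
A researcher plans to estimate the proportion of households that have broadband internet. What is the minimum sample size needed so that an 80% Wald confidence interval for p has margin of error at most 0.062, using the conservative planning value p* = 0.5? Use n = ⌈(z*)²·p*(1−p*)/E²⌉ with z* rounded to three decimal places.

The 80% critical value is z* = 1.282.
p*(1−p*) = 0.2500.
(z*)²·p*(1−p*)/E² = 1.643524·0.2500/0.003844 = 106.889.
⌈106.889⌉ = 107.

n = 107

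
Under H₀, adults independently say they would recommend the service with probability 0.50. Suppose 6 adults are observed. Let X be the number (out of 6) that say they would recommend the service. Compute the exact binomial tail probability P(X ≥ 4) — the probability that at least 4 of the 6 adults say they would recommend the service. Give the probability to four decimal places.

P = 0.3438

X is binomial with n = 6 and p = 0.50.
P(X ≥ 4) = C(6,4)·0.50^4·0.50^2 + C(6,5)·0.50^5·0.50^1 + C(6,6)·0.50^6·0.50^0.
= 0.234375 + 0.093750 + 0.015625 = 0.3438.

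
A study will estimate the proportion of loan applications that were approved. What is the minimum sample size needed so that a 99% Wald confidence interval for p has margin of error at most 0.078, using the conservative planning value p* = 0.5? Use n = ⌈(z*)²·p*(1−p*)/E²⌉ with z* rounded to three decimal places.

n = 273

The 99% critical value is z* = 2.576.
p*(1−p*) = 0.2500.
(z*)²·p*(1−p*)/E² = 6.635776·0.2500/0.006084 = 272.673.
⌈272.673⌉ = 273.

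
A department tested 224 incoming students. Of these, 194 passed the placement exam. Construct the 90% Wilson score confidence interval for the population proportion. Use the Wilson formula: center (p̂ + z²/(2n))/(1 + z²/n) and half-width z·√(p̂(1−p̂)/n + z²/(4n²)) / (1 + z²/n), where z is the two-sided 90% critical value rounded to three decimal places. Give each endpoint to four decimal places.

p̂ = 194/224 = 0.86607; z = 1.645, so z² = 2.706025.
Denominator 1 + z²/n = 1 + 2.706025/224 = 1.012080.
Center = (0.86607 + 0.006040)/1.012080 = 0.86170.
Radicand: p̂(1−p̂)/n + z²/(4n²) = 0.000517820 + 0.000013483 = 0.000531303.
Half-width = z·√(radicand)/denom = 1.645·0.023050/1.012080 = 0.03746.
CI: 0.86170 ± 0.03746 = (0.8242, 0.8992).

(0.8242, 0.8992)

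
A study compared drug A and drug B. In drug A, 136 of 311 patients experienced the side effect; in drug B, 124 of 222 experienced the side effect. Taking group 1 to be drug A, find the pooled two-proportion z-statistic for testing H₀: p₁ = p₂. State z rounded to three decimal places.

z = -2.761

p̂₁ = 136/311 = 0.43730, p̂₂ = 124/222 = 0.55856.
Pooled p̂ = (136+124)/(311+222) = 260/533 = 0.48780.
Pooled SE = √[0.2498513·0.00771994] ≈ 0.043919.
z = (p̂₁ − p̂₂)/SE = (0.43730 − 0.55856)/0.043919 = -0.12126/0.043919 = -2.761.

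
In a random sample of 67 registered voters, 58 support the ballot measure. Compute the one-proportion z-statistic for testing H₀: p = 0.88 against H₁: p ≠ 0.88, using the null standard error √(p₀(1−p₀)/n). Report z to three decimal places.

Sample proportion p̂ = 58/67 = 0.86567.
Under H₀, SE = √(p₀(1−p₀)/n) = √(0.88·0.12/67) = √0.001576119 = 0.039700.
z = (p̂ − p₀)/SE = (0.86567 − 0.88)/0.039700 = -0.361.

z = -0.361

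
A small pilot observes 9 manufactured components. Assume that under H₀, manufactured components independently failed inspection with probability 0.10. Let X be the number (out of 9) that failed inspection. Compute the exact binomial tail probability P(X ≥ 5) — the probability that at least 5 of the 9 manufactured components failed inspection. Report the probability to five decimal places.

X is binomial with n = 9 and p = 0.10.
P(X ≥ 5) = Σ_{j=5}^{9} C(9,j)·0.10^j·0.90^{9−j}.
= 0.000827 + 0.000061 + 0.000003 + 0.000000 + 0.000000 = 0.00089.

P = 0.00089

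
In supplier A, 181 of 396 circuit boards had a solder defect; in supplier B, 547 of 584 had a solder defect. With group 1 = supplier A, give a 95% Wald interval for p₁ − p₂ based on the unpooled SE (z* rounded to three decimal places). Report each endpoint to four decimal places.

p̂₁ = 181/396 = 0.45707, p̂₂ = 547/584 = 0.93664; p̂₁ − p̂₂ = -0.47957.
SE = √(0.000626659 + 0.000101613) = √0.000728272 = 0.026987.
z* = 1.960 at the 95% level. Margin of error = 0.05289.
CI: -0.47957 ± 0.05289 = (-0.5325, -0.4267).

(-0.5325, -0.4267)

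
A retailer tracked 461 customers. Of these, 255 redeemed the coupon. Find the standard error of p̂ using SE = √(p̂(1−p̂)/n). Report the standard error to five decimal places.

SE = 0.02316

Sample proportion p̂ = 255/461 = 0.55315.
p̂(1−p̂) = 0.247175.
SE = √(0.247175/461) = 0.02316.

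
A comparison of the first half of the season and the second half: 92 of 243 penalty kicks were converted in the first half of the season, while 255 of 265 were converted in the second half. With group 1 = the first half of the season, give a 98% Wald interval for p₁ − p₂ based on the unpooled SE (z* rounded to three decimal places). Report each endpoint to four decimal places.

(-0.6610, -0.5063)

p̂₁ = 0.37860, p̂₂ = 0.96226, so the observed difference is -0.58366.
Unpooled SE = √(p̂₁(1−p̂₁)/n₁ + p̂₂(1−p̂₂)/n₂) = √(0.000968157 + 0.000137026) = 0.033244.
For 98% confidence, z* = 2.326. Margin of error = 0.07733.
CI: -0.58366 ± 0.07733 = (-0.6610, -0.5063).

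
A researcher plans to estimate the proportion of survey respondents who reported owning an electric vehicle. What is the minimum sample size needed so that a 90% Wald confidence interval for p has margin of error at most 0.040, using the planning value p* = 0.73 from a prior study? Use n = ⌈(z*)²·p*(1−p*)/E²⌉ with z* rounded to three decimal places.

For 90% confidence, z* = 1.645.
p*(1−p*) = 0.73·0.27 = 0.1971.
Required n before rounding: 2.706025 × 0.1971 / 0.040² = 333.348.
⌈333.348⌉ = 334.

n = 334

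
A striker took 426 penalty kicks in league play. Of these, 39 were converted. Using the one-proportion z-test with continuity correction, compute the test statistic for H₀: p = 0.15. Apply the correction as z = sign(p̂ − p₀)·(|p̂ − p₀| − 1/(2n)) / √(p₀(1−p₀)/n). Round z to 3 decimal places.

The sample proportion is 39/426 = 0.09155. p̂ − p₀ = -0.058451.
Continuity correction 1/(2n) = 1/852 = 0.001174.
Corrected numerator: |-0.058451| − 0.001174 = 0.057277.
SE₀ = √(0.15·0.85/426) = 0.017300.
z = −0.057277/0.017300 = -3.311.

z = -3.311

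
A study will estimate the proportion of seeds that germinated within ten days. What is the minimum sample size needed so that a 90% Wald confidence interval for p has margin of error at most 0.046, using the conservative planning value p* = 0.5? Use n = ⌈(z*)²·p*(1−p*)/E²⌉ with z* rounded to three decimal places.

z* = 1.645 at the 90% level.
p*(1−p*) = 0.2500.
Required n before rounding: 2.706025 × 0.2500 / 0.046² = 319.710.
Rounding up, n = 320.

n = 320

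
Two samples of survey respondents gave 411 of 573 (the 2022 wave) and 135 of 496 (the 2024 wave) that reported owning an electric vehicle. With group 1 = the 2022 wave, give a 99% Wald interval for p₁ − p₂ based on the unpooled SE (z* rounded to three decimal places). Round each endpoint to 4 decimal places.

(0.3744, 0.5158)

p̂₁ = 0.71728, p̂₂ = 0.27218, so the observed difference is 0.44510.
Unpooled SE = √(p̂₁(1−p̂₁)/n₁ + p̂₂(1−p̂₂)/n₂) = √(0.000353910 + 0.000399389) = 0.027446.
z* = 2.576 at the 99% level. Margin = 2.576·0.027446 = 0.07070.
So the interval runs from 0.3744 to 0.5158.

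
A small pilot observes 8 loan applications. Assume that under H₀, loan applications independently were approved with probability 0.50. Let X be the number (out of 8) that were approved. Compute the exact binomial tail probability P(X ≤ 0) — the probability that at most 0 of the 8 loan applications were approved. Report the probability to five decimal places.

P = 0.00391

X ~ Binomial(n=8, p=0.50).
P(X ≤ 0) = C(8,0)·0.50^0·0.50^8.
= 0.003906 = 0.00391.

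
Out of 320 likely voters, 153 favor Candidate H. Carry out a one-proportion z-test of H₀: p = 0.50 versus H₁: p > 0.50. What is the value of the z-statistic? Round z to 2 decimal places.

With x = 153 successes in n = 320, p̂ = 0.47813.
Null standard error: √(0.50·0.50/320) = √0.000781250 = 0.027951.
z = (0.47813 − 0.50)/0.027951 = -0.02187/0.027951 = -0.78.

z = -0.78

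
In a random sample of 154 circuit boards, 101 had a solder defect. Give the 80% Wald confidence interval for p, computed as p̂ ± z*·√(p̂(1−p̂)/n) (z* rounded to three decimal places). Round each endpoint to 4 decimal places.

p̂ = 101/154 = 0.65584.
SE = √(p̂(1−p̂)/n) = √(0.225713/154) = 0.038284.
z* = 1.282 at the 80% level.
Margin = 1.282·0.038284 = 0.04908.
Interval: 0.65584 ± 0.04908 → (0.6068, 0.7049).

(0.6068, 0.7049)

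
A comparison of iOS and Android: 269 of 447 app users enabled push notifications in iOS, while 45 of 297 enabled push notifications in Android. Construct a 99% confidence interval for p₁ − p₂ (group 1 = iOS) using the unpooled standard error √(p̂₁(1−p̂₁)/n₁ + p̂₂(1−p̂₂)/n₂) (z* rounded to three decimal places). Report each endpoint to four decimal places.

(0.3701, 0.5305)

p̂₁ = 269/447 = 0.60179, p̂₂ = 45/297 = 0.15152; p̂₁ − p̂₂ = 0.45027.
Unpooled SE = √(p̂₁(1−p̂₁)/n₁ + p̂₂(1−p̂₂)/n₂) = √(0.000536105 + 0.000432856) = 0.031128.
z* = 2.576 at the 99% level. Margin of error = 0.08019.
CI: 0.45027 ± 0.08019 = (0.3701, 0.5305).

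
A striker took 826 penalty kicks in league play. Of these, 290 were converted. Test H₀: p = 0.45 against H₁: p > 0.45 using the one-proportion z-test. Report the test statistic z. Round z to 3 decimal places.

The sample proportion is 290/826 = 0.35109.
Under H₀, SE = √(p₀(1−p₀)/n) = √(0.45·0.55/826) = √0.000299637 = 0.017310.
z = (0.35109 − 0.45)/0.017310 = -0.09891/0.017310 = -5.714.

z = -5.714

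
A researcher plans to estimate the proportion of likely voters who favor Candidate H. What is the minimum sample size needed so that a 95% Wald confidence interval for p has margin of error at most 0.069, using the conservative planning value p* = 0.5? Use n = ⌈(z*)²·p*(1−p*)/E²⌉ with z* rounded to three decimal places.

The 95% critical value is z* = 1.960.
p*(1−p*) = 0.2500.
Required n before rounding: 3.841600 × 0.2500 / 0.069² = 201.722.
⌈201.722⌉ = 202.

n = 202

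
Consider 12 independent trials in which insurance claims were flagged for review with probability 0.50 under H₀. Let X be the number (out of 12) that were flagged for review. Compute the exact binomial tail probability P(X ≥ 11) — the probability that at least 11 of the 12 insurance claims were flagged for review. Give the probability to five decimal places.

X ~ Binomial(n=12, p=0.50).
P(X ≥ 11) = C(12,11)·0.50^11·0.50^1 + C(12,12)·0.50^12·0.50^0.
= 0.002930 + 0.000244 = 0.00317.

P = 0.00317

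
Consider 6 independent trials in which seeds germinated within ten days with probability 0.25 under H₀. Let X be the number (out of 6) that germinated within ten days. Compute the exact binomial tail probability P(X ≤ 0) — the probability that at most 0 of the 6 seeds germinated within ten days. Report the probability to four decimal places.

P = 0.1780

X ~ Binomial(n=6, p=0.25).
P(X ≤ 0) = C(6,0)·0.25^0·0.75^6.
= 0.177979 = 0.1780.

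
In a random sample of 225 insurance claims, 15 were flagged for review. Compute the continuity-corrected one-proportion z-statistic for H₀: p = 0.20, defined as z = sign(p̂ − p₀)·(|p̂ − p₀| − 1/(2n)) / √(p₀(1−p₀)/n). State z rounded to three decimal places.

Sample proportion p̂ = 15/225 = 0.06667. p̂ − p₀ = -0.133333.
1/(2n) = 0.002222.
Corrected numerator: |-0.133333| − 0.002222 = 0.131111.
Under H₀, SE = √(p₀(1−p₀)/n) = √(0.20·0.80/225) = √0.000711111 = 0.026667.
z = −0.131111/0.026667 = -4.917.

z = -4.917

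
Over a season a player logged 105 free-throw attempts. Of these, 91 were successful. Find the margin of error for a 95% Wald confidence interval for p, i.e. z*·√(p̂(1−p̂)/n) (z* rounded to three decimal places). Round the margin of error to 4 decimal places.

ME = 0.0650

p̂ = 91/105 = 0.86667.
Standard error of p̂: √(0.115556/105) = √0.001100529 = 0.033174.
The 95% critical value is z* = 1.960.
So ME = 0.0650.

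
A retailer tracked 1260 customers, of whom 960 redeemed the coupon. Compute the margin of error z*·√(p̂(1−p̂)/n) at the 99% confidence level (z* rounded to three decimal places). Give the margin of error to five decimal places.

p̂ = 960/1260 = 0.76190.
Standard error of p̂: √(0.181406/1260) = √0.000143973 = 0.011999.
The 99% critical value is z* = 2.576.
So ME = 0.03091.

ME = 0.03091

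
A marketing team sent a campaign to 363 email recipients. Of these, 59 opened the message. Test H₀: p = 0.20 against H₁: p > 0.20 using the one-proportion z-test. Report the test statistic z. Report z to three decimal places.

z = -1.785

p̂ = 59/363 = 0.16253.
Null standard error: √(0.20·0.80/363) = √0.000440771 = 0.020995.
z = (p̂ − p₀)/SE = (0.16253 − 0.20)/0.020995 = -1.785.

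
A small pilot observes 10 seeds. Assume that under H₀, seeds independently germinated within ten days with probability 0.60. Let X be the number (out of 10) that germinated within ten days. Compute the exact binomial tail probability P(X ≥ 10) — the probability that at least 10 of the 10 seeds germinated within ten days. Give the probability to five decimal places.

X ~ Binomial(n=10, p=0.60).
P(X ≥ 10) = C(10,10)·0.60^10·0.40^0.
= 0.006047 = 0.00605.

P = 0.00605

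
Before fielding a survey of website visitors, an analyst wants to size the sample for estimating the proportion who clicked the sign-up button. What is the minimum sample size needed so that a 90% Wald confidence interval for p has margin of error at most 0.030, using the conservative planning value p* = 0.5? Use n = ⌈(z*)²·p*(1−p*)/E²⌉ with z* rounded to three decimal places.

The 90% critical value is z* = 1.645.
p*(1−p*) = 0.2500.
Required n before rounding: 2.706025 × 0.2500 / 0.030² = 751.674.
⌈751.674⌉ = 752.

n = 752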